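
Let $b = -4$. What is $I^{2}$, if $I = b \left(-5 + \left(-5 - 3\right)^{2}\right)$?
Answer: $55696$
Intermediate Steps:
$I = -236$ ($I = - 4 \left(-5 + \left(-5 - 3\right)^{2}\right) = - 4 \left(-5 + \left(-8\right)^{2}\right) = - 4 \left(-5 + 64\right) = \left(-4\right) 59 = -236$)
$I^{2} = \left(-236\right)^{2} = 55696$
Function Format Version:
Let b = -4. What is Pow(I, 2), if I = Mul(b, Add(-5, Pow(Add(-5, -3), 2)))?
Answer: 55696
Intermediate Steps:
I = -236 (I = Mul(-4, Add(-5, Pow(Add(-5, -3), 2))) = Mul(-4, Add(-5, Pow(-8, 2))) = Mul(-4, Add(-5, 64)) = Mul(-4, 59) = -236)
Pow(I, 2) = Pow(-236, 2) = 55696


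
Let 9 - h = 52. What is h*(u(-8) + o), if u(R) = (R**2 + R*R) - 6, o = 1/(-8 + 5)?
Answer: -15695/3 ≈ -5231.7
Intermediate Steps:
h = -43 (h = 9 - 1*52 = 9 - 52 = -43)
o = -1/3 (o = 1/(-3) = -1/3 ≈ -0.33333)
u(R) = -6 + 2*R**2 (u(R) = (R**2 + R**2) - 6 = 2*R**2 - 6 = -6 + 2*R**2)
h*(u(-8) + o) = -43*((-6 + 2*(-8)**2) - 1/3) = -43*((-6 + 2*64) - 1/3) = -43*((-6 + 128) - 1/3) = -43*(122 - 1/3) = -43*365/3 = -15695/3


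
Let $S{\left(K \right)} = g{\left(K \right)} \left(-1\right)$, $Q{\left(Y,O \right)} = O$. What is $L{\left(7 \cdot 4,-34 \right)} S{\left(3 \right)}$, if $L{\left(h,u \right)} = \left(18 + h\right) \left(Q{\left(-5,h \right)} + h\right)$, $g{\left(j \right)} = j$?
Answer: $-7728$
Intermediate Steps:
$S{\left(K \right)} = - K$ ($S{\left(K \right)} = K \left(-1\right) = - K$)
$L{\left(h,u \right)} = 2 h \left(18 + h\right)$ ($L{\left(h,u \right)} = \left(18 + h\right) \left(h + h\right) = \left(18 + h\right) 2 h = 2 h \left(18 + h\right)$)
$L{\left(7 \cdot 4,-34 \right)} S{\left(3 \right)} = 2 \cdot 7 \cdot 4 \left(18 + 7 \cdot 4\right) \left(\left(-1\right) 3\right) = 2 \cdot 28 \left(18 + 28\right) \left(-3\right) = 2 \cdot 28 \cdot 46 \left(-3\right) = 2576 \left(-3\right) = -7728$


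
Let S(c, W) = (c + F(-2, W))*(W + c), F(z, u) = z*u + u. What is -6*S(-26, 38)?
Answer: 4608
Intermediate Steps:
F(z, u) = u + u*z (F(z, u) = u*z + u = u + u*z)
S(c, W) = (W + c)*(c - W) (S(c, W) = (c + W*(1 - 2))*(W + c) = (c + W*(-1))*(W + c) = (c - W)*(W + c) = (W + c)*(c - W))
-6*S(-26, 38) = -6*((-26)² - 1*38²) = -6*(676 - 1*1444) = -6*(676 - 1444) = -6*(-768) = 4608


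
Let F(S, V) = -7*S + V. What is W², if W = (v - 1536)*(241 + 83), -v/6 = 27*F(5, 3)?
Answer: 1397010530304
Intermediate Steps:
F(S, V) = V - 7*S
v = 5184 (v = -162*(3 - 7*5) = -162*(3 - 35) = -162*(-32) = -6*(-864) = 5184)
W = 1181952 (W = (5184 - 1536)*(241 + 83) = 3648*324 = 1181952)
W² = 1181952² = 1397010530304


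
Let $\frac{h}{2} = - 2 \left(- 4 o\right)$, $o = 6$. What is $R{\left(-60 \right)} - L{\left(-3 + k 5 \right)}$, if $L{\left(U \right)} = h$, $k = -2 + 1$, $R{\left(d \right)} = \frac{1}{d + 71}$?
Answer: $- \frac{1055}{11} \approx -95.909$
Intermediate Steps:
$R{\left(d \right)} = \frac{1}{71 + d}$
$k = -1$
$h = 96$ ($h = 2 \left(- 2 \left(\left(-4\right) 6\right)\right) = 2 \left(\left(-2\right) \left(-24\right)\right) = 2 \cdot 48 = 96$)
$L{\left(U \right)} = 96$
$R{\left(-60 \right)} - L{\left(-3 + k 5 \right)} = \frac{1}{71 - 60} - 96 = \frac{1}{11} - 96 = - \frac{1055}{11}$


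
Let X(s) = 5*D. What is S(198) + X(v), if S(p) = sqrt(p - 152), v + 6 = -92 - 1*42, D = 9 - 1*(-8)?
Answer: 85 + sqrt(46) ≈ 91.782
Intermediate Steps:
D = 17 (D = 9 + 8 = 17)
v = -140 (v = -6 + (-92 - 1*42) = -6 + (-92 - 42) = -6 - 134 = -140)
X(s) = 85 (X(s) = 5*17 = 85)
S(p) = sqrt(-152 + p)
S(198) + X(v) = sqrt(-152 + 198) + 85 = sqrt(46) + 85 = 85 + sqrt(46)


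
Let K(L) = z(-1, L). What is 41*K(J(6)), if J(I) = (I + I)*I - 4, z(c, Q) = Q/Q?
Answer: 41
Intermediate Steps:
z(c, Q) = 1
J(I) = -4 + 2*I**2 (J(I) = (2*I)*I - 4 = 2*I**2 - 4 = -4 + 2*I**2)
K(L) = 1
41*K(J(6)) = 41*1 = 41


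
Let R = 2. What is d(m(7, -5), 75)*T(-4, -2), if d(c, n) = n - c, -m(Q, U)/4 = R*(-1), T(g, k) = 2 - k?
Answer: 268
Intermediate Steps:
m(Q, U) = 8 (m(Q, U) = -8*(-1) = -4*(-2) = 8)
d(m(7, -5), 75)*T(-4, -2) = (75 - 1*8)*(2 - 1*(-2)) = (75 - 8)*(2 + 2) = 67*4 = 268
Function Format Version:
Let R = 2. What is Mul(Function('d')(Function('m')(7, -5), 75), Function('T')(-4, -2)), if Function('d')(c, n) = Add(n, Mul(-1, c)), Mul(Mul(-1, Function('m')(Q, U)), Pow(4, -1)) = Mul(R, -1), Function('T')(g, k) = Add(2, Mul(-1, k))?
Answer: 268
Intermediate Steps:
Function('m')(Q, U) = 8 (Function('m')(Q, U) = Mul(-4, Mul(2, -1)) = Mul(-4, -2) = 8)
Mul(Function('d')(Function('m')(7, -5), 75), Function('T')(-4, -2)) = Mul(Add(75, Mul(-1, 8)), Add(2, Mul(-1, -2))) = Mul(Add(75, -8), Add(2, 2)) = Mul(67, 4) = 268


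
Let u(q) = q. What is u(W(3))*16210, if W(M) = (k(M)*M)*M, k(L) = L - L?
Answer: 0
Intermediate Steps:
k(L) = 0
W(M) = 0 (W(M) = (0*M)*M = 0*M = 0)
u(W(3))*16210 = 0*16210 = 0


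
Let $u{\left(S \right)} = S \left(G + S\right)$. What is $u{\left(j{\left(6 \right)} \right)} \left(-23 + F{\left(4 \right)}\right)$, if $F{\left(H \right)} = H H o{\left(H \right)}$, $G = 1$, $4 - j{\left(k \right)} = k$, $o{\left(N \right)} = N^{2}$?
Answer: $466$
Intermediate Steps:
$j{\left(k \right)} = 4 - k$
$u{\left(S \right)} = S \left(1 + S\right)$
$F{\left(H \right)} = H^{4}$ ($F{\left(H \right)} = H H H^{2} = H^{2} H^{2} = H^{4}$)
$u{\left(j{\left(6 \right)} \right)} \left(-23 + F{\left(4 \right)}\right) = \left(4 - 6\right) \left(1 + \left(4 - 6\right)\right) \left(-23 + 4^{4}\right) = \left(4 - 6\right) \left(1 + \left(4 - 6\right)\right) \left(-23 + 256\right) = - 2 \left(1 - 2\right) 233 = \left(-2\right) \left(-1\right) 233 = 2 \cdot 233 = 466$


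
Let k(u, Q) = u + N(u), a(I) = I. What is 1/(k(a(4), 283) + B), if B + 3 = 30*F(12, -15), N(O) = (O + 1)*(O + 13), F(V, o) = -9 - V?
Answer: -1/544 ≈ -0.0018382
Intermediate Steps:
N(O) = (1 + O)*(13 + O)
k(u, Q) = 13 + u**2 + 15*u (k(u, Q) = u + (13 + u**2 + 14*u) = 13 + u**2 + 15*u)
B = -633 (B = -3 + 30*(-9 - 1*12) = -3 + 30*(-9 - 12) = -3 + 30*(-21) = -3 - 630 = -633)
1/(k(a(4), 283) + B) = 1/((13 + 4**2 + 15*4) - 633) = 1/((13 + 16 + 60) - 633) = 1/(89 - 633) = 1/(-544) = -1/544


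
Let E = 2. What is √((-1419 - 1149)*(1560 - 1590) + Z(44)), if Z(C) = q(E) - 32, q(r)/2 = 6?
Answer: 2*√19255 ≈ 277.52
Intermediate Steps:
q(r) = 12 (q(r) = 2*6 = 12)
Z(C) = -20 (Z(C) = 12 - 32 = -20)
√((-1419 - 1149)*(1560 - 1590) + Z(44)) = √((-1419 - 1149)*(1560 - 1590) - 20) = √(-2568*(-30) - 20) = √(77040 - 20) = √77020 = 2*√19255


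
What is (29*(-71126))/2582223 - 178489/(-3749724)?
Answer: -2424494935483/3227541185484 ≈ -0.75119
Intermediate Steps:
(29*(-71126))/2582223 - 178489/(-3749724) = -2062654*1/2582223 - 178489*(-1/3749724) = -2062654/2582223 + 178489/3749724 = -2424494935483/3227541185484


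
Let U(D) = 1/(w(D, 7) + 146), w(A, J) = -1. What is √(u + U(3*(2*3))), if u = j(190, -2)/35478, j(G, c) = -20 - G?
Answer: √8870230/95265 ≈ 0.031263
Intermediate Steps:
U(D) = 1/145 (U(D) = 1/(-1 + 146) = 1/145)
u = -35/5913 (u = (-20 - 1*190)/35478 = (-20 - 190)*(1/35478) = -210*1/35478 = -35/5913 ≈ -0.0059192)
√(u + U(3*(2*3))) = √(-35/5913 + 1/145) = √(838/857385) = √8870230/95265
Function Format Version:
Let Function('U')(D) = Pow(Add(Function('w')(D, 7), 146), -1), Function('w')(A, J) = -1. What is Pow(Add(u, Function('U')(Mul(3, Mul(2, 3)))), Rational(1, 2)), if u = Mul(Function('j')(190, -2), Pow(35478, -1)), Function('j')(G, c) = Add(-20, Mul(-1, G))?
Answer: Mul(Rational(1, 95265), Pow(8870230, Rational(1, 2))) ≈ 0.031263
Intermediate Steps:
Function('U')(D) = Rational(1, 145) (Function('U')(D) = Pow(Add(-1, 146), -1) = Pow(145, -1) = Rational(1, 145))
u = Rational(-35, 5913) (u = Mul(Add(-20, Mul(-1, 190)), Pow(35478, -1)) = Mul(Add(-20, -190), Rational(1, 35478)) = Mul(-210, Rational(1, 35478)) = Rational(-35, 5913) ≈ -0.0059192)
Pow(Add(u, Function('U')(Mul(3, Mul(2, 3)))), Rational(1, 2)) = Pow(Add(Rational(-35, 5913), Rational(1, 145)), Rational(1, 2)) = Pow(Rational(838, 857385), Rational(1, 2)) = Mul(Rational(1, 95265), Pow(8870230, Rational(1, 2)))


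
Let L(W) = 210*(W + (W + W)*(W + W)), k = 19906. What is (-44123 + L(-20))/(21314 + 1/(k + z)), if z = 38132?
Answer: 16696197726/1237021933 ≈ 13.497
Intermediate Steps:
L(W) = 210*W + 840*W**2 (L(W) = 210*(W + (2*W)*(2*W)) = 210*(W + 4*W**2) = 210*W + 840*W**2)
(-44123 + L(-20))/(21314 + 1/(k + z)) = (-44123 + 210*(-20)*(1 + 4*(-20)))/(21314 + 1/(19906 + 38132)) = (-44123 + 210*(-20)*(1 - 80))/(21314 + 1/58038) = (-44123 + 210*(-20)*(-79))/(21314 + 1/58038) = (-44123 + 331800)/(1237021933/58038) = 287677*(58038/1237021933) = 16696197726/1237021933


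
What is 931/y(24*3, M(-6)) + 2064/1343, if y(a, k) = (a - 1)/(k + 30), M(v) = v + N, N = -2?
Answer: 27653870/95353 ≈ 290.02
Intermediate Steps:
M(v) = -2 + v (M(v) = v - 2 = -2 + v)
y(a, k) = (-1 + a)/(30 + k)
931/y(24*3, M(-6)) + 2064/1343 = 931/(((-1 + 24*3)/(30 + (-2 - 6)))) + 2064/1343 = 931/(((-1 + 72)/(30 - 8))) + 2064*(1/1343) = 931/((71/22)) + 2064/1343 = 931/(((1/22)*71)) + 2064/1343 = 931/(71/22) + 2064/1343 = 931*(22/71) + 2064/1343 = 20482/71 + 2064/1343 = 27653870/95353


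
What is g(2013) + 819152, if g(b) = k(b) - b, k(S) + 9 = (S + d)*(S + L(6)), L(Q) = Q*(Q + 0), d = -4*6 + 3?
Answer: 4898738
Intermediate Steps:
d = -21 (d = -24 + 3 = -21)
L(Q) = Q² (L(Q) = Q*Q = Q²)
k(S) = -9 + (-21 + S)*(36 + S) (k(S) = -9 + (S - 21)*(S + 6²) = -9 + (-21 + S)*(S + 36) = -9 + (-21 + S)*(36 + S))
g(b) = -765 + b² + 14*b (g(b) = (-765 + b² + 15*b) - b = -765 + b² + 14*b)
g(2013) + 819152 = (-765 + 2013² + 14*2013) + 819152 = (-765 + 4052169 + 28182) + 819152 = 4079586 + 819152 = 4898738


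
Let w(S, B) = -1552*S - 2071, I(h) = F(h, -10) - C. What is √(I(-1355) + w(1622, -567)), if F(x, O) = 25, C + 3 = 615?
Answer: I*√2520002 ≈ 1587.5*I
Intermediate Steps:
C = 612 (C = -3 + 615 = 612)
I(h) = -587 (I(h) = 25 - 1*612 = 25 - 612 = -587)
w(S, B) = -2071 - 1552*S
√(I(-1355) + w(1622, -567)) = √(-587 + (-2071 - 1552*1622)) = √(-587 + (-2071 - 2517344)) = √(-587 - 2519415) = √(-2520002) = I*√2520002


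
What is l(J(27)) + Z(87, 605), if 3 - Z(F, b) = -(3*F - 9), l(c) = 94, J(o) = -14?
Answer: 349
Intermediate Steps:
Z(F, b) = -6 + 3*F (Z(F, b) = 3 - (-1)*(3*F - 9) = 3 - (-1)*(-9 + 3*F) = 3 - (9 - 3*F) = 3 + (-9 + 3*F) = -6 + 3*F)
l(J(27)) + Z(87, 605) = 94 + (-6 + 3*87) = 94 + (-6 + 261) = 94 + 255 = 349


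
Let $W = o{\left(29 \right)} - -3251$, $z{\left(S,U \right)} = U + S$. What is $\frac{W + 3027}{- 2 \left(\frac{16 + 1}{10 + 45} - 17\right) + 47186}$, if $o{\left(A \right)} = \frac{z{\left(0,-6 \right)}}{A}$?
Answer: $\frac{5006540}{37657457} \approx 0.13295$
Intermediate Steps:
$z{\left(S,U \right)} = S + U$
$o{\left(A \right)} = - \frac{6}{A}$ ($o{\left(A \right)} = \frac{0 - 6}{A} = - \frac{6}{A}$)
$W = \frac{94273}{29}$ ($W = - \frac{6}{29} - -3251 = \left(-6\right) \frac{1}{29} + 3251 = - \frac{6}{29} + 3251 = \frac{94273}{29} \approx 3250.8$)
$\frac{W + 3027}{- 2 \left(\frac{16 + 1}{10 + 45} - 17\right) + 47186} = \frac{\frac{94273}{29} + 3027}{- 2 \left(\frac{16 + 1}{10 + 45} - 17\right) + 47186} = \frac{182056}{29 \left(- 2 \left(\frac{17}{55} - 17\right) + 47186\right)} = \frac{182056}{29 \left(\left(-2\right) \left(- \frac{918}{55}\right) + 47186\right)} = \frac{182056}{29 \left(\frac{1836}{55} + 47186\right)} = \frac{182056}{29 \cdot \frac{2597066}{55}} = \frac{182056}{29} \cdot \frac{55}{2597066} = \frac{5006540}{37657457}$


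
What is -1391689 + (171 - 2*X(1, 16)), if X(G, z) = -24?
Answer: -1391470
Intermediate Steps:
-1391689 + (171 - 2*X(1, 16)) = -1391689 + (171 - 2*(-24)) = -1391689 + (171 + 48) = -1391689 + 219 = -1391470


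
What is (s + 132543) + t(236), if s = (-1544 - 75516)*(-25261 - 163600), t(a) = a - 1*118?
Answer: 14553761321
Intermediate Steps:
t(a) = -118 + a (t(a) = a - 118 = -118 + a)
s = 14553628660 (s = -77060*(-188861) = 14553628660)
(s + 132543) + t(236) = (14553628660 + 132543) + (-118 + 236) = 14553761203 + 118 = 14553761321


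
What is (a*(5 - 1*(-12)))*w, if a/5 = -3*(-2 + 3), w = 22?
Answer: -5610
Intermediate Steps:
a = -15 (a = 5*(-3*(-2 + 3)) = 5*(-3*1) = 5*(-3) = -15)
(a*(5 - 1*(-12)))*w = -15*(5 - 1*(-12))*22 = -15*(5 + 12)*22 = -15*17*22 = -255*22 = -5610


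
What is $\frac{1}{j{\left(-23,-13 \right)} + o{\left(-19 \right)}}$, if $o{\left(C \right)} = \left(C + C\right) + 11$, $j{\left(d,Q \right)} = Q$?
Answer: $- \frac{1}{40} \approx -0.025$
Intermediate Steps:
$o{\left(C \right)} = 11 + 2 C$ ($o{\left(C \right)} = 2 C + 11 = 11 + 2 C$)
$\frac{1}{j{\left(-23,-13 \right)} + o{\left(-19 \right)}} = \frac{1}{-13 + \left(11 + 2 \left(-19\right)\right)} = \frac{1}{-13 + \left(11 - 38\right)} = \frac{1}{-13 - 27} = \frac{1}{-40} = - \frac{1}{40}$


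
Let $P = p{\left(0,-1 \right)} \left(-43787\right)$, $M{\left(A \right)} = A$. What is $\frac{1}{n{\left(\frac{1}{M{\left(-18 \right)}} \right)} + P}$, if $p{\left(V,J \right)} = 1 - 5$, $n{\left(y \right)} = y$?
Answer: $\frac{18}{3152663} \approx 5.7095 \cdot 10^{-6}$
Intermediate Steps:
$p{\left(V,J \right)} = -4$
$P = 175148$ ($P = \left(-4\right) \left(-43787\right) = 175148$)
$\frac{1}{n{\left(\frac{1}{M{\left(-18 \right)}} \right)} + P} = \frac{1}{\frac{1}{-18} + 175148} = \frac{1}{- \frac{1}{18} + 175148} = \frac{1}{\frac{3152663}{18}} = \frac{18}{3152663}$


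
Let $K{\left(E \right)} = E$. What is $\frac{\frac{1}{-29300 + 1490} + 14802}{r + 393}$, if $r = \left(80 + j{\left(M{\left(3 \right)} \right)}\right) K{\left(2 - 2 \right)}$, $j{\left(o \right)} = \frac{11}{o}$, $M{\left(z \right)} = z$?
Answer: $\frac{411643619}{10929330} \approx 37.664$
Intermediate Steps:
$r = 0$ ($r = \left(80 + \frac{11}{3}\right) \left(2 - 2\right) = \left(80 + 11 \cdot \frac{1}{3}\right) 0 = \left(80 + \frac{11}{3}\right) 0 = \frac{251}{3} \cdot 0 = 0$)
$\frac{\frac{1}{-29300 + 1490} + 14802}{r + 393} = \frac{\frac{1}{-29300 + 1490} + 14802}{0 + 393} = \frac{\frac{1}{-27810} + 14802}{393} = \left(- \frac{1}{27810} + 14802\right) \frac{1}{393} = \frac{411643619}{27810} \cdot \frac{1}{393} = \frac{411643619}{10929330}$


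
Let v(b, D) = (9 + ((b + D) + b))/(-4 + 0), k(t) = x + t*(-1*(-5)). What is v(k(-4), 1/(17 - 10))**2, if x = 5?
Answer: 5329/196 ≈ 27.189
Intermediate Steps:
k(t) = 5 + 5*t (k(t) = 5 + t*(-1*(-5)) = 5 + t*5 = 5 + 5*t)
v(b, D) = -9/4 - b/2 - D/4 (v(b, D) = (9 + ((D + b) + b))/(-4) = (9 + (D + 2*b))*(-1/4) = (9 + D + 2*b)*(-1/4) = -9/4 - b/2 - D/4)
v(k(-4), 1/(17 - 10))**2 = (-9/4 - (5 + 5*(-4))/2 - 1/(4*(17 - 10)))**2 = (-9/4 - (5 - 20)/2 - 1/4/7)**2 = (-9/4 - 1/2*(-15) - 1/4*1/7)**2 = (-9/4 + 15/2 - 1/28)**2 = (73/14)**2 = 5329/196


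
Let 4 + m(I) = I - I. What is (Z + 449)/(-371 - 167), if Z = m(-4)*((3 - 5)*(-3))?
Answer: -425/538 ≈ -0.78996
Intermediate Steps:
m(I) = -4 (m(I) = -4 + (I - I) = -4 + 0 = -4)
Z = -24 (Z = -4*(3 - 5)*(-3) = -(-8)*(-3) = -4*6 = -24)
(Z + 449)/(-371 - 167) = (-24 + 449)/(-371 - 167) = 425/(-538) = 425*(-1/538) = -425/538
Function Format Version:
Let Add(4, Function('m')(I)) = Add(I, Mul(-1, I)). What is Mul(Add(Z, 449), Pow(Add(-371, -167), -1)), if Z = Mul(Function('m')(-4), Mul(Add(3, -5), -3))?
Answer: Rational(-425, 538) ≈ -0.78996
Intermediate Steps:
Function('m')(I) = -4 (Function('m')(I) = Add(-4, Add(I, Mul(-1, I))) = Add(-4, 0) = -4)
Z = -24 (Z = Mul(-4, Mul(Add(3, -5), -3)) = Mul(-4, Mul(-2, -3)) = Mul(-4, 6) = -24)
Mul(Add(Z, 449), Pow(Add(-371, -167), -1)) = Mul(Add(-24, 449), Pow(Add(-371, -167), -1)) = Mul(425, Pow(-538, -1)) = Mul(425, Rational(-1, 538)) = Rational(-425, 538)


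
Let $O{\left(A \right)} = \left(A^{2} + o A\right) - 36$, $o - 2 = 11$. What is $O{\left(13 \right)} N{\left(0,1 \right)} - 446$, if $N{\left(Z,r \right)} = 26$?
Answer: $7406$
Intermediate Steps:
$o = 13$ ($o = 2 + 11 = 13$)
$O{\left(A \right)} = -36 + A^{2} + 13 A$ ($O{\left(A \right)} = \left(A^{2} + 13 A\right) - 36 = -36 + A^{2} + 13 A$)
$O{\left(13 \right)} N{\left(0,1 \right)} - 446 = \left(-36 + 13^{2} + 13 \cdot 13\right) 26 - 446 = \left(-36 + 169 + 169\right) 26 - 446 = 302 \cdot 26 - 446 = 7852 - 446 = 7406$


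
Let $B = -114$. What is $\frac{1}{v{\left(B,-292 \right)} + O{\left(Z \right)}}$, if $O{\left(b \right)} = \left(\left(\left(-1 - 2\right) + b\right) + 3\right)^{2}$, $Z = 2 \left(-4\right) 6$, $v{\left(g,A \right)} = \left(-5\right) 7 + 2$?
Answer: $\frac{1}{2271} \approx 0.00044033$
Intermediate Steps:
$v{\left(g,A \right)} = -33$ ($v{\left(g,A \right)} = -35 + 2 = -33$)
$Z = -48$ ($Z = \left(-8\right) 6 = -48$)
$O{\left(b \right)} = b^{2}$ ($O{\left(b \right)} = \left(\left(-3 + b\right) + 3\right)^{2} = b^{2}$)
$\frac{1}{v{\left(B,-292 \right)} + O{\left(Z \right)}} = \frac{1}{-33 + \left(-48\right)^{2}} = \frac{1}{-33 + 2304} = \frac{1}{2271}$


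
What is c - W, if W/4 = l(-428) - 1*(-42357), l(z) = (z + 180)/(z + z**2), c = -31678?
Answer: -9188331786/45689 ≈ -2.0111e+5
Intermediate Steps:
l(z) = (180 + z)/(z + z**2)
W = 7740995644/45689 (W = 4*((180 - 428)/((-428)*(1 - 428)) - 1*(-42357)) = 4*(-1/428*(-248)/(-427) + 42357) = 4*(-1/428*(-1/427)*(-248) + 42357) = 4*(-62/45689 + 42357) = 4*(1935248911/45689) = 7740995644/45689 ≈ 1.6943e+5)
c - W = -31678 - 1*7740995644/45689 = -31678 - 7740995644/45689 = -9188331786/45689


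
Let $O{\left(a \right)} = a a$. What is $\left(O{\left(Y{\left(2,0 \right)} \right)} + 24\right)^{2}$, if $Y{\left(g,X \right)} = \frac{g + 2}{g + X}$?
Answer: $784$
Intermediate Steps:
$Y{\left(g,X \right)} = \frac{2 + g}{X + g}$
$O{\left(a \right)} = a^{2}$
$\left(O{\left(Y{\left(2,0 \right)} \right)} + 24\right)^{2} = \left(\left(\frac{2 + 2}{0 + 2}\right)^{2} + 24\right)^{2} = \left(\left(\frac{1}{2} \cdot 4\right)^{2} + 24\right)^{2} = \left(2^{2} + 24\right)^{2} = \left(4 + 24\right)^{2} = 28^{2} = 784$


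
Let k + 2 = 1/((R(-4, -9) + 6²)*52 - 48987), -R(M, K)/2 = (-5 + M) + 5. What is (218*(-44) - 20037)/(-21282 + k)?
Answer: 1383644671/993941517 ≈ 1.3921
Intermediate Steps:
R(M, K) = -2*M (R(M, K) = -2*((-5 + M) + 5) = -2*M)
k = -93399/46699 (k = -2 + 1/((-2*(-4) + 6²)*52 - 48987) = -2 + 1/((8 + 36)*52 - 48987) = -2 + 1/(44*52 - 48987) = -2 + 1/(2288 - 48987) = -2 + 1/(-46699) = -2 - 1/46699 = -93399/46699 ≈ -2.0000)
(218*(-44) - 20037)/(-21282 + k) = (218*(-44) - 20037)/(-21282 - 93399/46699) = (-9592 - 20037)/(-993941517/46699) = -29629*(-46699/993941517) = 1383644671/993941517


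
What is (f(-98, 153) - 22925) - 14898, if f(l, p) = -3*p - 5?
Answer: -38287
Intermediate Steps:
f(l, p) = -5 - 3*p
(f(-98, 153) - 22925) - 14898 = ((-5 - 3*153) - 22925) - 14898 = ((-5 - 459) - 22925) - 14898 = (-464 - 22925) - 14898 = -23389 - 14898 = -38287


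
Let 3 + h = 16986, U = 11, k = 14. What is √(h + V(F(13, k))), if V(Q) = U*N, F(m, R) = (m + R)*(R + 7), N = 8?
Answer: √17071 ≈ 130.66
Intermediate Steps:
h = 16983 (h = -3 + 16986 = 16983)
F(m, R) = (7 + R)*(R + m) (F(m, R) = (R + m)*(7 + R) = (7 + R)*(R + m))
V(Q) = 88 (V(Q) = 11*8 = 88)
√(h + V(F(13, k))) = √(16983 + 88) = √17071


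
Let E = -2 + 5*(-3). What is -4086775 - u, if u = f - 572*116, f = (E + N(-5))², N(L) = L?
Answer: -4020907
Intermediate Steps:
E = -17 (E = -2 - 15 = -17)
f = 484 (f = (-17 - 5)² = (-22)² = 484)
u = -65868 (u = 484 - 572*116 = 484 - 66352 = -65868)
-4086775 - u = -4086775 - 1*(-65868) = -4086775 + 65868 = -4020907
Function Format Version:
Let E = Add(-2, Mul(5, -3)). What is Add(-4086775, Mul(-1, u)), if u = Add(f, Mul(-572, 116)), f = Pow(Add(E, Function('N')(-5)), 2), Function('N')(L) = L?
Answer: -4020907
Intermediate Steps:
E = -17 (E = Add(-2, -15) = -17)
f = 484 (f = Pow(Add(-17, -5), 2) = Pow(-22, 2) = 484)
u = -65868 (u = Add(484, Mul(-572, 116)) = Add(484, -66352) = -65868)
Add(-4086775, Mul(-1, u)) = Add(-4086775, Mul(-1, -65868)) = Add(-4086775, 65868) = -4020907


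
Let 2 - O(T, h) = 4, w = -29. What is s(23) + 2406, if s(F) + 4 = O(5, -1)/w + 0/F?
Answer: 69660/29 ≈ 2402.1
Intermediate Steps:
O(T, h) = -2 (O(T, h) = 2 - 1*4 = 2 - 4 = -2)
s(F) = -114/29 (s(F) = -4 + (-2/(-29) + 0/F) = -4 + (-2*(-1/29) + 0) = -4 + (2/29 + 0) = -4 + 2/29 = -114/29)
s(23) + 2406 = -114/29 + 2406 = 69660/29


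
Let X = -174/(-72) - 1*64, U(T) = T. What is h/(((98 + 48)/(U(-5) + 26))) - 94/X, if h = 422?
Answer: 3356853/53947 ≈ 62.225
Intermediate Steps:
X = -739/12 (X = -174*(-1/72) - 64 = 29/12 - 64 = -739/12 ≈ -61.583)
h/(((98 + 48)/(U(-5) + 26))) - 94/X = 422/(((98 + 48)/(-5 + 26))) - 94/(-739/12) = 422/((146/21)) - 94*(-12/739) = 422/((146*(1/21))) + 1128/739 = 422/(146/21) + 1128/739 = 422*(21/146) + 1128/739 = 4431/73 + 1128/739 = 3356853/53947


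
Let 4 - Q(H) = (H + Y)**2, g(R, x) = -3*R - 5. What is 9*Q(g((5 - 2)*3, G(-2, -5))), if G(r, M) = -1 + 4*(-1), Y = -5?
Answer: -12285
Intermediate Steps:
G(r, M) = -5 (G(r, M) = -1 - 4 = -5)
g(R, x) = -5 - 3*R
Q(H) = 4 - (-5 + H)**2 (Q(H) = 4 - (H - 5)**2 = 4 - (-5 + H)**2)
9*Q(g((5 - 2)*3, G(-2, -5))) = 9*(4 - (-5 + (-5 - 3*(5 - 2)*3))**2) = 9*(4 - (-5 + (-5 - 9*3))**2) = 9*(4 - (-5 + (-5 - 3*9))**2) = 9*(4 - (-5 + (-5 - 27))**2) = 9*(4 - (-5 - 32)**2) = 9*(4 - 1*(-37)**2) = 9*(4 - 1*1369) = 9*(4 - 1369) = 9*(-1365) = -12285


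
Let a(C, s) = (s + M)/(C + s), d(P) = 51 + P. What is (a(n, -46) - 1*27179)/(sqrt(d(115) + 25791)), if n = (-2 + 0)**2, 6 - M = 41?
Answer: -380479*sqrt(25957)/363398 ≈ -168.68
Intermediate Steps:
M = -35 (M = 6 - 1*41 = 6 - 41 = -35)
n = 4 (n = (-2)**2 = 4)
a(C, s) = (-35 + s)/(C + s) (a(C, s) = (s - 35)/(C + s) = (-35 + s)/(C + s))
(a(n, -46) - 1*27179)/(sqrt(d(115) + 25791)) = ((-35 - 46)/(4 - 46) - 1*27179)/(sqrt((51 + 115) + 25791)) = (-81/(-42) - 27179)/(sqrt(166 + 25791)) = (-1/42*(-81) - 27179)/(sqrt(25957)) = (27/14 - 27179)*(sqrt(25957)/25957) = -380479*sqrt(25957)/363398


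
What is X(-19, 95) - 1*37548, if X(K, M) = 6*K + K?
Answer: -37681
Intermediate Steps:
X(K, M) = 7*K
X(-19, 95) - 1*37548 = 7*(-19) - 1*37548 = -133 - 37548 = -37681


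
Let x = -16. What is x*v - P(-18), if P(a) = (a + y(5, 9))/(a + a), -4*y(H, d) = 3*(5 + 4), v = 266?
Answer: -68107/16 ≈ -4256.7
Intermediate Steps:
y(H, d) = -27/4 (y(H, d) = -3*(5 + 4)/4 = -3*9/4 = -¼*27 = -27/4)
P(a) = (-27/4 + a)/(2*a) (P(a) = (a - 27/4)/(a + a) = (-27/4 + a)/((2*a)) = (-27/4 + a)*(1/(2*a)) = (-27/4 + a)/(2*a))
x*v - P(-18) = -16*266 - (-27 + 4*(-18))/(8*(-18)) = -4256 - (-1)*(-27 - 72)/(8*18) = -4256 - (-1)*(-99)/(8*18) = -4256 - 1*11/16 = -4256 - 11/16 = -68107/16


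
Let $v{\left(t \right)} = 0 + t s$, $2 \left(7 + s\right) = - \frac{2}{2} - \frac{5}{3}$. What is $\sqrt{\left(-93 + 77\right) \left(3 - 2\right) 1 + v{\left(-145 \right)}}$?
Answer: $\frac{7 \sqrt{219}}{3} \approx 34.53$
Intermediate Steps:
$s = - \frac{25}{3}$ ($s = -7 + \frac{- \frac{2}{2} - \frac{5}{3}}{2} = -7 + \frac{\left(-2\right) \frac{1}{2} - \frac{5}{3}}{2} = -7 + \frac{-1 - \frac{5}{3}}{2} = -7 + \frac{1}{2} \left(- \frac{8}{3}\right) = -7 - \frac{4}{3} = - \frac{25}{3} \approx -8.3333$)
$v{\left(t \right)} = - \frac{25 t}{3}$ ($v{\left(t \right)} = 0 + t \left(- \frac{25}{3}\right) = 0 - \frac{25 t}{3} = - \frac{25 t}{3}$)
$\sqrt{\left(-93 + 77\right) \left(3 - 2\right) 1 + v{\left(-145 \right)}} = \sqrt{\left(-93 + 77\right) \left(3 - 2\right) 1 - - \frac{3625}{3}} = \sqrt{- 16 \cdot 1 \cdot 1 + \frac{3625}{3}} = \sqrt{\left(-16\right) 1 + \frac{3625}{3}} = \sqrt{-16 + \frac{3625}{3}} = \sqrt{\frac{3577}{3}} = \frac{7 \sqrt{219}}{3}$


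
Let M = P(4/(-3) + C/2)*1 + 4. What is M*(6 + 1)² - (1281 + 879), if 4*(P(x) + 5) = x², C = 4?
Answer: -19832/9 ≈ -2203.6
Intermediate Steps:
P(x) = -5 + x²/4
M = -8/9 (M = (-5 + (4/(-3) + 4/2)²/4)*1 + 4 = (-5 + (4*(-⅓) + 4*(½))²/4)*1 + 4 = (-5 + (-4/3 + 2)²/4)*1 + 4 = (-5 + (⅔)²/4)*1 + 4 = (-5 + (¼)*(4/9))*1 + 4 = (-5 + ⅑)*1 + 4 = -44/9*1 + 4 = -44/9 + 4 = -8/9 ≈ -0.88889)
M*(6 + 1)² - (1281 + 879) = -8*(6 + 1)²/9 - (1281 + 879) = -8/9*7² - 1*2160 = -8/9*49 - 2160 = -392/9 - 2160 = -19832/9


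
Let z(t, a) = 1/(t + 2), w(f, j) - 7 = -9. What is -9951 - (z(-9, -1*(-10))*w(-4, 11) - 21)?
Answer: -69512/7 ≈ -9930.3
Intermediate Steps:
w(f, j) = -2 (w(f, j) = 7 - 9 = -2)
z(t, a) = 1/(2 + t)
-9951 - (z(-9, -1*(-10))*w(-4, 11) - 21) = -9951 - (-2/(2 - 9) - 21) = -9951 - (-2/(-7) - 21) = -9951 - (-⅐*(-2) - 21) = -9951 - (2/7 - 21) = -9951 - 1*(-145/7) = -9951 + 145/7 = -69512/7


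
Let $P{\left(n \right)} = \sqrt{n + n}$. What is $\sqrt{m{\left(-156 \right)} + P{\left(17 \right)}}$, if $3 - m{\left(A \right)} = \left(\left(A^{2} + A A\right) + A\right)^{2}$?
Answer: $\sqrt{-2353802253 + \sqrt{34}} \approx 48516.0 i$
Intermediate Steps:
$P{\left(n \right)} = \sqrt{2} \sqrt{n}$ ($P{\left(n \right)} = \sqrt{2 n} = \sqrt{2} \sqrt{n}$)
$m{\left(A \right)} = 3 - \left(A + 2 A^{2}\right)^{2}$ ($m{\left(A \right)} = 3 - \left(\left(A^{2} + A A\right) + A\right)^{2} = 3 - \left(\left(A^{2} + A^{2}\right) + A\right)^{2} = 3 - \left(2 A^{2} + A\right)^{2} = 3 - \left(A + 2 A^{2}\right)^{2}$)
$\sqrt{m{\left(-156 \right)} + P{\left(17 \right)}} = \sqrt{\left(3 - \left(-156\right)^{2} \left(1 + 2 \left(-156\right)\right)^{2}\right) + \sqrt{2} \sqrt{17}} = \sqrt{\left(3 - 24336 \left(1 - 312\right)^{2}\right) + \sqrt{34}} = \sqrt{\left(3 - 24336 \left(-311\right)^{2}\right) + \sqrt{34}} = \sqrt{\left(3 - 24336 \cdot 96721\right) + \sqrt{34}} = \sqrt{\left(3 - 2353802256\right) + \sqrt{34}} = \sqrt{-2353802253 + \sqrt{34}}$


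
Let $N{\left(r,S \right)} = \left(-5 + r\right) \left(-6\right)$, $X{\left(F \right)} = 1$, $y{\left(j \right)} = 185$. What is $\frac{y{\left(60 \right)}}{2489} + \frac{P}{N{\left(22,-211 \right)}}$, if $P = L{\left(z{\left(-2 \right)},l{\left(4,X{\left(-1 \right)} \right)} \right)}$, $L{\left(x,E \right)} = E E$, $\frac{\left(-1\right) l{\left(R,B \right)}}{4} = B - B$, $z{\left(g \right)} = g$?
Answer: $\frac{185}{2489} \approx 0.074327$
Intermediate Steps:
$l{\left(R,B \right)} = 0$ ($l{\left(R,B \right)} = - 4 \left(B - B\right) = \left(-4\right) 0 = 0$)
$N{\left(r,S \right)} = 30 - 6 r$
$L{\left(x,E \right)} = E^{2}$
$P = 0$ ($P = 0^{2} = 0$)
$\frac{y{\left(60 \right)}}{2489} + \frac{P}{N{\left(22,-211 \right)}} = \frac{185}{2489} + \frac{0}{30 - 132} = 185 \cdot \frac{1}{2489} + \frac{0}{30 - 132} = \frac{185}{2489} + \frac{0}{-102} = \frac{185}{2489} + 0 \left(- \frac{1}{102}\right) = \frac{185}{2489} + 0 = \frac{185}{2489}$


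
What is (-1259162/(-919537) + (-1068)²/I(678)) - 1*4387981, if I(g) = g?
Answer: -455769980034907/103907681 ≈ -4.3863e+6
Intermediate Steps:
(-1259162/(-919537) + (-1068)²/I(678)) - 1*4387981 = (-1259162/(-919537) + (-1068)²/678) - 1*4387981 = (-1259162*(-1/919537) + 1140624*(1/678)) - 4387981 = (1259162/919537 + 190104/113) - 4387981 = 174949947154/103907681 - 4387981 = -455769980034907/103907681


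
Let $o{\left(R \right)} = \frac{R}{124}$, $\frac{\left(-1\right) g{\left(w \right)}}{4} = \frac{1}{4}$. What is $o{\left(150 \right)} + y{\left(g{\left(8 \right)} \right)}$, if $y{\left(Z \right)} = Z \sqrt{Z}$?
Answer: $\frac{75}{62} - i \approx 1.2097 - 1.0 i$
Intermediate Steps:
$g{\left(w \right)} = -1$ ($g{\left(w \right)} = - \frac{4}{4} = \left(-4\right) \frac{1}{4} = -1$)
$o{\left(R \right)} = \frac{R}{124}$ ($o{\left(R \right)} = R \frac{1}{124} = \frac{R}{124}$)
$y{\left(Z \right)} = Z^{\frac{3}{2}}$
$o{\left(150 \right)} + y{\left(g{\left(8 \right)} \right)} = \frac{1}{124} \cdot 150 + \left(-1\right)^{\frac{3}{2}} = \frac{75}{62} - i$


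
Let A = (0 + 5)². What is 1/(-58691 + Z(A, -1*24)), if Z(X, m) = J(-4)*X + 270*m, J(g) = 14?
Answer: -1/64821 ≈ -1.5427e-5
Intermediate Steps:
A = 25 (A = 5² = 25)
Z(X, m) = 14*X + 270*m
1/(-58691 + Z(A, -1*24)) = 1/(-58691 + (14*25 + 270*(-1*24))) = 1/(-58691 + (350 + 270*(-24))) = 1/(-58691 + (350 - 6480)) = 1/(-58691 - 6130) = 1/(-64821) = -1/64821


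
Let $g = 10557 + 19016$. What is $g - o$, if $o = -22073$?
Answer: $51646$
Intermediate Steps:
$g = 29573$
$g - o = 29573 - -22073 = 29573 + 22073 = 51646$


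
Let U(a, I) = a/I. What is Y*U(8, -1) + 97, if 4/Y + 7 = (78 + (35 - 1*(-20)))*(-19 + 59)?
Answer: 515329/5313 ≈ 96.994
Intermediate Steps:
Y = 4/5313 (Y = 4/(-7 + (78 + (35 - 1*(-20)))*(-19 + 59)) = 4/(-7 + (78 + (35 + 20))*40) = 4/(-7 + (78 + 55)*40) = 4/(-7 + 133*40) = 4/(-7 + 5320) = 4/5313 ≈ 0.00075287)
Y*U(8, -1) + 97 = 4*(8/(-1))/5313 + 97 = 4*(8*(-1))/5313 + 97 = (4/5313)*(-8) + 97 = -32/5313 + 97 = 515329/5313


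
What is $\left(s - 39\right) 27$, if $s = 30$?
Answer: $-243$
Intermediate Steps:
$\left(s - 39\right) 27 = \left(30 - 39\right) 27 = \left(-9\right) 27 = -243$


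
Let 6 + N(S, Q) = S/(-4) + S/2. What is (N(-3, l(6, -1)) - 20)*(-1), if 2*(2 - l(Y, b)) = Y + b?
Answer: 107/4 ≈ 26.750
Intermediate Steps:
l(Y, b) = 2 - Y/2 - b/2 (l(Y, b) = 2 - (Y + b)/2 = 2 + (-Y/2 - b/2) = 2 - Y/2 - b/2)
N(S, Q) = -6 + S/4 (N(S, Q) = -6 + (S/(-4) + S/2) = -6 + (S*(-1/4) + S*(1/2)) = -6 + (-S/4 + S/2) = -6 + S/4)
(N(-3, l(6, -1)) - 20)*(-1) = ((-6 + (1/4)*(-3)) - 20)*(-1) = ((-6 - 3/4) - 20)*(-1) = (-27/4 - 20)*(-1) = -107/4*(-1) = 107/4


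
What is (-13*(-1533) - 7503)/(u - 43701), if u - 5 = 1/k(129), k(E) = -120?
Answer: -1491120/5243521 ≈ -0.28437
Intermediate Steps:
u = 599/120 (u = 5 + 1/(-120) = 5 - 1/120 = 599/120 ≈ 4.9917)
(-13*(-1533) - 7503)/(u - 43701) = (-13*(-1533) - 7503)/(599/120 - 43701) = (19929 - 7503)/(-5243521/120) = 12426*(-120/5243521) = -1491120/5243521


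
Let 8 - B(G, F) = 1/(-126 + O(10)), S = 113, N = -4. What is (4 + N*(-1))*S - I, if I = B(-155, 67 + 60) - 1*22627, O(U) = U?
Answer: 2728667/116 ≈ 23523.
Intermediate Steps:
B(G, F) = 929/116 (B(G, F) = 8 - 1/(-126 + 10) = 8 - 1/(-116) = 8 - 1*(-1/116) = 8 + 1/116 = 929/116)
I = -2623803/116 (I = 929/116 - 1*22627 = 929/116 - 22627 = -2623803/116 ≈ -22619.)
(4 + N*(-1))*S - I = (4 - 4*(-1))*113 - 1*(-2623803/116) = (4 + 4)*113 + 2623803/116 = 8*113 + 2623803/116 = 904 + 2623803/116 = 2728667/116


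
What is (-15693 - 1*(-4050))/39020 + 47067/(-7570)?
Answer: -38493837/5907628 ≈ -6.5160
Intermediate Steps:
(-15693 - 1*(-4050))/39020 + 47067/(-7570) = (-15693 + 4050)*(1/39020) + 47067*(-1/7570) = -11643*1/39020 - 47067/7570 = -11643/39020 - 47067/7570 = -38493837/5907628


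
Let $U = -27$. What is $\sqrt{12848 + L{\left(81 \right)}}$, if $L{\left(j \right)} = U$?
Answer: $\sqrt{12821} \approx 113.23$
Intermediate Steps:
$L{\left(j \right)} = -27$
$\sqrt{12848 + L{\left(81 \right)}} = \sqrt{12848 - 27} = \sqrt{12821}$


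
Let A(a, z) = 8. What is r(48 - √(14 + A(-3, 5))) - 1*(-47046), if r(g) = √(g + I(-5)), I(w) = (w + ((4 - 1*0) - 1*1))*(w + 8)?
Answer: 47046 + √(42 - √22) ≈ 47052.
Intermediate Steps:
I(w) = (3 + w)*(8 + w) (I(w) = (w + ((4 + 0) - 1))*(8 + w) = (w + (4 - 1))*(8 + w) = (w + 3)*(8 + w) = (3 + w)*(8 + w))
r(g) = √(-6 + g) (r(g) = √(g + (24 + (-5)² + 11*(-5))) = √(g + (24 + 25 - 55)) = √(g - 6) = √(-6 + g))
r(48 - √(14 + A(-3, 5))) - 1*(-47046) = √(-6 + (48 - √(14 + 8))) - 1*(-47046) = √(-6 + (48 - √22)) + 47046 = √(42 - √22) + 47046 = 47046 + √(42 - √22)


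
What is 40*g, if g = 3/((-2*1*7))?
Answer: -60/7 ≈ -8.5714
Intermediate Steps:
g = -3/14 (g = 3/((-2*7)) = 3/(-14) = 3*(-1/14) = -3/14 ≈ -0.21429)
40*g = 40*(-3/14) = -60/7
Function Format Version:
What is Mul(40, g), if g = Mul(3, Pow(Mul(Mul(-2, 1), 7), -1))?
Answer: Rational(-60, 7) ≈ -8.5714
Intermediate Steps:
g = Rational(-3, 14) (g = Mul(3, Pow(Mul(-2, 7), -1)) = Mul(3, Pow(-14, -1)) = Mul(3, Rational(-1, 14)) = Rational(-3, 14) ≈ -0.21429)
Mul(40, g) = Mul(40, Rational(-3, 14)) = Rational(-60, 7)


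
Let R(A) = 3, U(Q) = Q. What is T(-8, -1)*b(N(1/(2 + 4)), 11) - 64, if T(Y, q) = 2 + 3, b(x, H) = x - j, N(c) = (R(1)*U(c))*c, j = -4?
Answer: -523/12 ≈ -43.583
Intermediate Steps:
N(c) = 3*c² (N(c) = (3*c)*c = 3*c²)
b(x, H) = 4 + x (b(x, H) = x - 1*(-4) = x + 4 = 4 + x)
T(Y, q) = 5
T(-8, -1)*b(N(1/(2 + 4)), 11) - 64 = 5*(4 + 3*(1/(2 + 4))²) - 64 = 5*(4 + 3*(1/6)²) - 64 = 5*(4 + 3*(⅙)²) - 64 = 5*(4 + 3*(1/36)) - 64 = 5*(4 + 1/12) - 64 = 5*(49/12) - 64 = 245/12 - 64 = -523/12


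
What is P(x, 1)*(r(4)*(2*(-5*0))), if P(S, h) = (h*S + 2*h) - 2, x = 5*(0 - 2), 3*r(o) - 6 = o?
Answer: 0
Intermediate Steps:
r(o) = 2 + o/3
x = -10 (x = 5*(-2) = -10)
P(S, h) = -2 + 2*h + S*h (P(S, h) = (S*h + 2*h) - 2 = (2*h + S*h) - 2 = -2 + 2*h + S*h)
P(x, 1)*(r(4)*(2*(-5*0))) = (-2 + 2*1 - 10*1)*((2 + (⅓)*4)*(2*(-5*0))) = (-2 + 2 - 10)*((2 + 4/3)*(2*0)) = -100*0/3 = -10*0 = 0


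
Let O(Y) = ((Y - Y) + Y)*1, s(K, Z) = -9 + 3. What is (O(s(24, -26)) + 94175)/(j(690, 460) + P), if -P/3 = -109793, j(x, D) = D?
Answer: 94169/329839 ≈ 0.28550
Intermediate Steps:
s(K, Z) = -6
O(Y) = Y (O(Y) = (0 + Y)*1 = Y*1 = Y)
P = 329379 (P = -3*(-109793) = 329379)
(O(s(24, -26)) + 94175)/(j(690, 460) + P) = (-6 + 94175)/(460 + 329379) = 94169/329839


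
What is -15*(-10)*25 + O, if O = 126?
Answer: 3876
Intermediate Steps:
-15*(-10)*25 + O = -15*(-10)*25 + 126 = 150*25 + 126 = 3750 + 126 = 3876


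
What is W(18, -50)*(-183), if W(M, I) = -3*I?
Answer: -27450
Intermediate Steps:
W(18, -50)*(-183) = -3*(-50)*(-183) = 150*(-183) = -27450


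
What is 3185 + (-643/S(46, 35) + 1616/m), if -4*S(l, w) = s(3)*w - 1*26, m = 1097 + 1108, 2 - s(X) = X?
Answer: 422825741/134505 ≈ 3143.6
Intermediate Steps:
s(X) = 2 - X
m = 2205
S(l, w) = 13/2 + w/4 (S(l, w) = -((2 - 1*3)*w - 1*26)/4 = -((2 - 3)*w - 26)/4 = -(-w - 26)/4 = -(-26 - w)/4 = 13/2 + w/4)
3185 + (-643/S(46, 35) + 1616/m) = 3185 + (-643/(13/2 + (¼)*35) + 1616/2205) = 3185 + (-643/(13/2 + 35/4) + 1616*(1/2205)) = 3185 + (-643/61/4 + 1616/2205) = 3185 + (-643*4/61 + 1616/2205) = 3185 + (-2572/61 + 1616/2205) = 3185 - 5572684/134505 = 422825741/134505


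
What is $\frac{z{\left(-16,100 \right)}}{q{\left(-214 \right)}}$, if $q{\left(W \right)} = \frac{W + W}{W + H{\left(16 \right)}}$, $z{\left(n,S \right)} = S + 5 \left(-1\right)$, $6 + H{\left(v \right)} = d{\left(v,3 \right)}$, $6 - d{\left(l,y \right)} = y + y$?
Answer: $\frac{5225}{107} \approx 48.832$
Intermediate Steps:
$d{\left(l,y \right)} = 6 - 2 y$ ($d{\left(l,y \right)} = 6 - \left(y + y\right) = 6 - 2 y$)
$H{\left(v \right)} = -6$ ($H{\left(v \right)} = -6 + \left(6 - 6\right) = -6 + 0 = -6$)
$z{\left(n,S \right)} = -5 + S$ ($z{\left(n,S \right)} = S - 5 = -5 + S$)
$q{\left(W \right)} = \frac{2 W}{-6 + W}$ ($q{\left(W \right)} = \frac{W + W}{W - 6} = \frac{2 W}{-6 + W}$)
$\frac{z{\left(-16,100 \right)}}{q{\left(-214 \right)}} = \frac{-5 + 100}{2 \left(-214\right) \frac{1}{-6 - 214}} = \frac{95}{2 \left(-214\right) \frac{1}{-220}} = \frac{95}{2 \left(-214\right) \left(- \frac{1}{220}\right)} = \frac{95}{\frac{107}{55}} = 95 \cdot \frac{55}{107} = \frac{5225}{107}$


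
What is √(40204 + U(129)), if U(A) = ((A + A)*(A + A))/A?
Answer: 4*√2545 ≈ 201.79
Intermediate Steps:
U(A) = 4*A (U(A) = ((2*A)*(2*A))/A = (4*A²)/A = 4*A)
√(40204 + U(129)) = √(40204 + 4*129) = √(40204 + 516) = √40720 = 4*√2545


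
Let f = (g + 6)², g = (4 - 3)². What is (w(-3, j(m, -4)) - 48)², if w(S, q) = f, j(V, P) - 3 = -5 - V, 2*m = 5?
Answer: 1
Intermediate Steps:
m = 5/2 (m = (½)*5 = 5/2 ≈ 2.5000)
j(V, P) = -2 - V (j(V, P) = 3 + (-5 - V) = -2 - V)
g = 1 (g = 1² = 1)
f = 49 (f = (1 + 6)² = 7² = 49)
w(S, q) = 49
(w(-3, j(m, -4)) - 48)² = (49 - 48)² = 1² = 1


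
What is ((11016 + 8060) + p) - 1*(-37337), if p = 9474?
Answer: 65887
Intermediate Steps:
((11016 + 8060) + p) - 1*(-37337) = ((11016 + 8060) + 9474) - 1*(-37337) = (19076 + 9474) + 37337 = 28550 + 37337 = 65887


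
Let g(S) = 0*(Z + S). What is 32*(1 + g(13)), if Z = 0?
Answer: 32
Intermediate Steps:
g(S) = 0 (g(S) = 0*(0 + S) = 0*S = 0)
32*(1 + g(13)) = 32*(1 + 0) = 32*1 = 32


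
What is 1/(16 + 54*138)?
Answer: 1/7468 ≈ 0.00013390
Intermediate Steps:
1/(16 + 54*138) = 1/(16 + 7452) = 1/7468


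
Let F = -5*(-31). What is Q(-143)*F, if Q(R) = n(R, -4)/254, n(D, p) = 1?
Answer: 155/254 ≈ 0.61024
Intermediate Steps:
F = 155
Q(R) = 1/254
Q(-143)*F = (1/254)*155 = 155/254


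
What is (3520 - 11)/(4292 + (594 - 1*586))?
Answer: 3509/4300 ≈ 0.81605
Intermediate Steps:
(3520 - 11)/(4292 + (594 - 1*586)) = 3509/(4292 + (594 - 586)) = 3509/(4292 + 8) = 3509/4300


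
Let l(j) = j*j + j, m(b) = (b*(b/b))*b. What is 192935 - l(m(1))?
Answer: 192933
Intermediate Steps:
m(b) = b**2 (m(b) = (b*1)*b = b*b = b**2)
l(j) = j + j**2 (l(j) = j**2 + j = j + j**2)
192935 - l(m(1)) = 192935 - 1**2*(1 + 1**2) = 192935 - (1 + 1) = 192935 - 2 = 192933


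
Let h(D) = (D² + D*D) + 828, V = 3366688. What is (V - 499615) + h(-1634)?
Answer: 8207813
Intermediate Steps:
h(D) = 828 + 2*D² (h(D) = (D² + D²) + 828 = 2*D² + 828 = 828 + 2*D²)
(V - 499615) + h(-1634) = (3366688 - 499615) + (828 + 2*(-1634)²) = 2867073 + (828 + 2*2669956) = 2867073 + (828 + 5339912) = 2867073 + 5340740 = 8207813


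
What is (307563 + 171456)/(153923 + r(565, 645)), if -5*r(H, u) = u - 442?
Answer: 2395095/769412 ≈ 3.1129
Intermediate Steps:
r(H, u) = 442/5 - u/5 (r(H, u) = -(u - 442)/5 = -(-442 + u)/5 = 442/5 - u/5)
(307563 + 171456)/(153923 + r(565, 645)) = (307563 + 171456)/(153923 + (442/5 - ⅕*645)) = 479019/(153923 + (442/5 - 129)) = 479019/(153923 - 203/5) = 479019/(769412/5) = 479019*(5/769412) = 2395095/769412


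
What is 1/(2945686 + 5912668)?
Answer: 1/8858354 ≈ 1.1289e-7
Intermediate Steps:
1/(2945686 + 5912668) = 1/8858354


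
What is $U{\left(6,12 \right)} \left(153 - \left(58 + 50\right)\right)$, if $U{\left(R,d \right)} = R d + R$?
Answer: $3510$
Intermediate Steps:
$U{\left(R,d \right)} = R + R d$
$U{\left(6,12 \right)} \left(153 - \left(58 + 50\right)\right) = 6 \left(1 + 12\right) \left(153 - \left(58 + 50\right)\right) = 6 \cdot 13 \left(153 - 108\right) = 78 \left(153 - 108\right) = 78 \cdot 45 = 3510$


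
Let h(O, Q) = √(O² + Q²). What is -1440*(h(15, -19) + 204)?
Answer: -293760 - 1440*√586 ≈ -3.2862e+5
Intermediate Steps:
-1440*(h(15, -19) + 204) = -1440*(√(15² + (-19)²) + 204) = -1440*(√(225 + 361) + 204) = -1440*(√586 + 204) = -1440*(204 + √586) = -293760 - 1440*√586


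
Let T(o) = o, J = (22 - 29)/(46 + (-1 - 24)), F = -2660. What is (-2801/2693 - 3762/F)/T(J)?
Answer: -211611/188510 ≈ -1.1225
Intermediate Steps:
J = -⅓ (J = -7/(46 - 25) = -7/21 = -7*1/21 = -⅓ ≈ -0.33333)
(-2801/2693 - 3762/F)/T(J) = (-2801/2693 - 3762/(-2660))/(-⅓) = (-2801*1/2693 - 3762*(-1/2660))*(-3) = (-2801/2693 + 99/70)*(-3) = (70537/188510)*(-3) = -211611/188510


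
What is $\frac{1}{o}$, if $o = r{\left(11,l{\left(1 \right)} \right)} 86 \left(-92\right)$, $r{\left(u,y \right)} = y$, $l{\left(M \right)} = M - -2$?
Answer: $- \frac{1}{23736} \approx -4.213 \cdot 10^{-5}$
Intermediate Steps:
$l{\left(M \right)} = 2 + M$ ($l{\left(M \right)} = M + 2 = 2 + M$)
$o = -23736$ ($o = \left(2 + 1\right) 86 \left(-92\right) = 3 \cdot 86 \left(-92\right) = 258 \left(-92\right) = -23736$)
$\frac{1}{o} = \frac{1}{-23736} = - \frac{1}{23736}$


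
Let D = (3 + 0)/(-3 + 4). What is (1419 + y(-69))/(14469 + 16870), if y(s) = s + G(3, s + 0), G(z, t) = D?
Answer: 123/2849 ≈ 0.043173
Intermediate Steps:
D = 3 (D = 3/1 = 3*1 = 3)
G(z, t) = 3
y(s) = 3 + s (y(s) = s + 3 = 3 + s)
(1419 + y(-69))/(14469 + 16870) = (1419 + (3 - 69))/(14469 + 16870) = (1419 - 66)/31339 = 1353*(1/31339) = 123/2849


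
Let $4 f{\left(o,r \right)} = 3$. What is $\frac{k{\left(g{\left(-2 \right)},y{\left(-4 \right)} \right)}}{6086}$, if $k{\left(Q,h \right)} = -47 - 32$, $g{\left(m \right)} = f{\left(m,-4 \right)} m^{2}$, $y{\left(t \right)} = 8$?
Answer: $- \frac{79}{6086} \approx -0.012981$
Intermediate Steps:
$f{\left(o,r \right)} = \frac{3}{4}$ ($f{\left(o,r \right)} = \frac{1}{4} \cdot 3 = \frac{3}{4}$)
$g{\left(m \right)} = \frac{3 m^{2}}{4}$
$k{\left(Q,h \right)} = -79$ ($k{\left(Q,h \right)} = -47 - 32 = -79$)
$\frac{k{\left(g{\left(-2 \right)},y{\left(-4 \right)} \right)}}{6086} = - \frac{79}{6086}$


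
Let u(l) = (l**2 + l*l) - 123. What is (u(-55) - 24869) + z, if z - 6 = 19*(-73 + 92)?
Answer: -18575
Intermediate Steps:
z = 367 (z = 6 + 19*(-73 + 92) = 6 + 19*19 = 6 + 361 = 367)
u(l) = -123 + 2*l**2 (u(l) = (l**2 + l**2) - 123 = 2*l**2 - 123 = -123 + 2*l**2)
(u(-55) - 24869) + z = ((-123 + 2*(-55)**2) - 24869) + 367 = ((-123 + 2*3025) - 24869) + 367 = ((-123 + 6050) - 24869) + 367 = (5927 - 24869) + 367 = -18942 + 367 = -18575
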